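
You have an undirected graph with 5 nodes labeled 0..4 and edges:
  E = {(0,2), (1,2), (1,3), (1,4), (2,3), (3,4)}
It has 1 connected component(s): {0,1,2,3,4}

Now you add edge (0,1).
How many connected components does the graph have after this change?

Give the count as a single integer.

Initial component count: 1
Add (0,1): endpoints already in same component. Count unchanged: 1.
New component count: 1

Answer: 1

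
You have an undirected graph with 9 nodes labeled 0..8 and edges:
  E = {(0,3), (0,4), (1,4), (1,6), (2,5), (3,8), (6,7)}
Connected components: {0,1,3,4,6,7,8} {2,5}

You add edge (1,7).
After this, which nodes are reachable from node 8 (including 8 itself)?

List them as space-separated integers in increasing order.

Before: nodes reachable from 8: {0,1,3,4,6,7,8}
Adding (1,7): both endpoints already in same component. Reachability from 8 unchanged.
After: nodes reachable from 8: {0,1,3,4,6,7,8}

Answer: 0 1 3 4 6 7 8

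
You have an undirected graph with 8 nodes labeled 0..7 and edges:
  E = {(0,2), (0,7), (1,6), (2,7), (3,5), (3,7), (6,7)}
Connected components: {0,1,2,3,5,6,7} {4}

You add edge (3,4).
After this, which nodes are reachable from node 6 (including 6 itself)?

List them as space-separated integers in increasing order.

Before: nodes reachable from 6: {0,1,2,3,5,6,7}
Adding (3,4): merges 6's component with another. Reachability grows.
After: nodes reachable from 6: {0,1,2,3,4,5,6,7}

Answer: 0 1 2 3 4 5 6 7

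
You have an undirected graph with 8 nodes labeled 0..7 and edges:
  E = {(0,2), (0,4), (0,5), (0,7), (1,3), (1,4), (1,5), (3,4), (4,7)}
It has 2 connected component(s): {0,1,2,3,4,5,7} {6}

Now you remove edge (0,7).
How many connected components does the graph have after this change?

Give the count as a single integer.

Initial component count: 2
Remove (0,7): not a bridge. Count unchanged: 2.
  After removal, components: {0,1,2,3,4,5,7} {6}
New component count: 2

Answer: 2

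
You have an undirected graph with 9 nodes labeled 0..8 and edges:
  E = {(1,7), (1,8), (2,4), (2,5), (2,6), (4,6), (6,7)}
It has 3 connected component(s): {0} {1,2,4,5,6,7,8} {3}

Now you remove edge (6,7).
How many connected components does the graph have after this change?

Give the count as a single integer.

Initial component count: 3
Remove (6,7): it was a bridge. Count increases: 3 -> 4.
  After removal, components: {0} {1,7,8} {2,4,5,6} {3}
New component count: 4

Answer: 4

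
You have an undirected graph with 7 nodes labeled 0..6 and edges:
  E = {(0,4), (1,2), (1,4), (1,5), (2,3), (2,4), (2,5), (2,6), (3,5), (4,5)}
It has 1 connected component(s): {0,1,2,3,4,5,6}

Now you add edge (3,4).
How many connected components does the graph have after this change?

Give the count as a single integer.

Answer: 1

Derivation:
Initial component count: 1
Add (3,4): endpoints already in same component. Count unchanged: 1.
New component count: 1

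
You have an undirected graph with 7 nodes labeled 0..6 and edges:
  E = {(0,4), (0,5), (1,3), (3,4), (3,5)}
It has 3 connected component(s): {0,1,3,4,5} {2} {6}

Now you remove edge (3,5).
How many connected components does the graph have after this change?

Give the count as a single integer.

Initial component count: 3
Remove (3,5): not a bridge. Count unchanged: 3.
  After removal, components: {0,1,3,4,5} {2} {6}
New component count: 3

Answer: 3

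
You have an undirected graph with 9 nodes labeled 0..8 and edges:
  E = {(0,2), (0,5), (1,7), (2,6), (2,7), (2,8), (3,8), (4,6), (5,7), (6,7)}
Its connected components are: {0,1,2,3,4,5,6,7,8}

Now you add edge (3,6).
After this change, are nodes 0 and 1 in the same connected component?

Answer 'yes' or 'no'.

Initial components: {0,1,2,3,4,5,6,7,8}
Adding edge (3,6): both already in same component {0,1,2,3,4,5,6,7,8}. No change.
New components: {0,1,2,3,4,5,6,7,8}
Are 0 and 1 in the same component? yes

Answer: yes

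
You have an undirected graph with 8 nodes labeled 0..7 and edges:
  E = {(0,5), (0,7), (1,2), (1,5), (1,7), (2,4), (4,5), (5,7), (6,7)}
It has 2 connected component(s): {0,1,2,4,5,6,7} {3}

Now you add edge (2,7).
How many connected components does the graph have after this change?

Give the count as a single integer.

Answer: 2

Derivation:
Initial component count: 2
Add (2,7): endpoints already in same component. Count unchanged: 2.
New component count: 2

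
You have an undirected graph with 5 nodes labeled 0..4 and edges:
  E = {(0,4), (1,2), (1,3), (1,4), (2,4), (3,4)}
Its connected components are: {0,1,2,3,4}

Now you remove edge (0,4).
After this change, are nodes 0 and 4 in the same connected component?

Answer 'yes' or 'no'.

Answer: no

Derivation:
Initial components: {0,1,2,3,4}
Removing edge (0,4): it was a bridge — component count 1 -> 2.
New components: {0} {1,2,3,4}
Are 0 and 4 in the same component? no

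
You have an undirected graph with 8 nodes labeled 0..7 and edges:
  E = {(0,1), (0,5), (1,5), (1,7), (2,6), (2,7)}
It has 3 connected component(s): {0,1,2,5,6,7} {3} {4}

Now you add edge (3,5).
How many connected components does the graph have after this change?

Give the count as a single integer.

Answer: 2

Derivation:
Initial component count: 3
Add (3,5): merges two components. Count decreases: 3 -> 2.
New component count: 2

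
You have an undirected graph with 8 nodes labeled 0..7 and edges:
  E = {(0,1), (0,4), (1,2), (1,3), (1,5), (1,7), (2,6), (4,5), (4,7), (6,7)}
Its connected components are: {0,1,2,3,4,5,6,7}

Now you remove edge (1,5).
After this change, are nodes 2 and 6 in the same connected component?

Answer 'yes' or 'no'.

Answer: yes

Derivation:
Initial components: {0,1,2,3,4,5,6,7}
Removing edge (1,5): not a bridge — component count unchanged at 1.
New components: {0,1,2,3,4,5,6,7}
Are 2 and 6 in the same component? yes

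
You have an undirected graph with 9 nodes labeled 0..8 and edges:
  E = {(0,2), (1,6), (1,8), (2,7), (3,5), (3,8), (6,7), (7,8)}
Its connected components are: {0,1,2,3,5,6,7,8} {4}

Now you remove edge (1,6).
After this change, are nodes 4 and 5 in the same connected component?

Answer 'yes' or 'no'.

Initial components: {0,1,2,3,5,6,7,8} {4}
Removing edge (1,6): not a bridge — component count unchanged at 2.
New components: {0,1,2,3,5,6,7,8} {4}
Are 4 and 5 in the same component? no

Answer: no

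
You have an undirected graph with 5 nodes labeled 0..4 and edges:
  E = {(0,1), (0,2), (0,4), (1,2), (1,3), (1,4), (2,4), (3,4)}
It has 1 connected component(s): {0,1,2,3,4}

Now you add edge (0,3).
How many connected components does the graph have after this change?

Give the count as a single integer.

Answer: 1

Derivation:
Initial component count: 1
Add (0,3): endpoints already in same component. Count unchanged: 1.
New component count: 1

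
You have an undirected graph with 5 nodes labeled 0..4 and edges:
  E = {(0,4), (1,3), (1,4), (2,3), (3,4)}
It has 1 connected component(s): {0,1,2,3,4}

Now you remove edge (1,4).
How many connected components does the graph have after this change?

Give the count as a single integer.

Initial component count: 1
Remove (1,4): not a bridge. Count unchanged: 1.
  After removal, components: {0,1,2,3,4}
New component count: 1

Answer: 1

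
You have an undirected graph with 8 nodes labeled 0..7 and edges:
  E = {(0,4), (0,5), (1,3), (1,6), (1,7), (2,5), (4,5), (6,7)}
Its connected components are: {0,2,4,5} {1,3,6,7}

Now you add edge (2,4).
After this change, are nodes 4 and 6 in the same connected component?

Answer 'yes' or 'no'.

Initial components: {0,2,4,5} {1,3,6,7}
Adding edge (2,4): both already in same component {0,2,4,5}. No change.
New components: {0,2,4,5} {1,3,6,7}
Are 4 and 6 in the same component? no

Answer: no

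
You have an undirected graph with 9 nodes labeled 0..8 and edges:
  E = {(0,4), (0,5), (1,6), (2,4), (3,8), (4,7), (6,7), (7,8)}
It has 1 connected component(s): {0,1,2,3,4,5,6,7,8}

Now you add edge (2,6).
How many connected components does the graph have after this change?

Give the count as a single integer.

Answer: 1

Derivation:
Initial component count: 1
Add (2,6): endpoints already in same component. Count unchanged: 1.
New component count: 1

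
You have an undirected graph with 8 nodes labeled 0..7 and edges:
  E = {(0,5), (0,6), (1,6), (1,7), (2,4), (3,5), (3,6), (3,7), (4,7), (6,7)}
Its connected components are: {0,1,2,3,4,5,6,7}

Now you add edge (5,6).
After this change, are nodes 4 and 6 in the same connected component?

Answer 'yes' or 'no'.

Answer: yes

Derivation:
Initial components: {0,1,2,3,4,5,6,7}
Adding edge (5,6): both already in same component {0,1,2,3,4,5,6,7}. No change.
New components: {0,1,2,3,4,5,6,7}
Are 4 and 6 in the same component? yes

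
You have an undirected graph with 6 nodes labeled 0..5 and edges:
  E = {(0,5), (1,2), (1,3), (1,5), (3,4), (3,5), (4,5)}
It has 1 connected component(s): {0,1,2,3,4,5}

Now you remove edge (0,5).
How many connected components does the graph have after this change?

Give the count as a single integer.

Initial component count: 1
Remove (0,5): it was a bridge. Count increases: 1 -> 2.
  After removal, components: {0} {1,2,3,4,5}
New component count: 2

Answer: 2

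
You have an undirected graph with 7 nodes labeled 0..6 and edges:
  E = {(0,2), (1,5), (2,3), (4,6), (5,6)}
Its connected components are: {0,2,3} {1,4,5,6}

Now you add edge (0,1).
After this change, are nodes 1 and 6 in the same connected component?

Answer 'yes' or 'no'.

Answer: yes

Derivation:
Initial components: {0,2,3} {1,4,5,6}
Adding edge (0,1): merges {0,2,3} and {1,4,5,6}.
New components: {0,1,2,3,4,5,6}
Are 1 and 6 in the same component? yes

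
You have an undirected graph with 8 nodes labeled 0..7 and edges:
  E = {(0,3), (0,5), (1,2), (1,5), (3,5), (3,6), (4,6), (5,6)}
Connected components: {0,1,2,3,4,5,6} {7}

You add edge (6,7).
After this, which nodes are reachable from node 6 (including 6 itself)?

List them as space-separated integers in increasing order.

Answer: 0 1 2 3 4 5 6 7

Derivation:
Before: nodes reachable from 6: {0,1,2,3,4,5,6}
Adding (6,7): merges 6's component with another. Reachability grows.
After: nodes reachable from 6: {0,1,2,3,4,5,6,7}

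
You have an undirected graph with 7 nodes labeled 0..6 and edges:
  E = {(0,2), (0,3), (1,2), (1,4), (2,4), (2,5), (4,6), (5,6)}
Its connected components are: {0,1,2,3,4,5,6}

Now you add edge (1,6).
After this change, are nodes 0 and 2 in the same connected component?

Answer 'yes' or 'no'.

Answer: yes

Derivation:
Initial components: {0,1,2,3,4,5,6}
Adding edge (1,6): both already in same component {0,1,2,3,4,5,6}. No change.
New components: {0,1,2,3,4,5,6}
Are 0 and 2 in the same component? yes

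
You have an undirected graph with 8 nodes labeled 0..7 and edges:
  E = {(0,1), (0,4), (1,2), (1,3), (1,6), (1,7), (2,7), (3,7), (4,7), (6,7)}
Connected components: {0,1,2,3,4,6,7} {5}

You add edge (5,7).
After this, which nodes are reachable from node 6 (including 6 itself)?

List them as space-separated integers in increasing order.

Answer: 0 1 2 3 4 5 6 7

Derivation:
Before: nodes reachable from 6: {0,1,2,3,4,6,7}
Adding (5,7): merges 6's component with another. Reachability grows.
After: nodes reachable from 6: {0,1,2,3,4,5,6,7}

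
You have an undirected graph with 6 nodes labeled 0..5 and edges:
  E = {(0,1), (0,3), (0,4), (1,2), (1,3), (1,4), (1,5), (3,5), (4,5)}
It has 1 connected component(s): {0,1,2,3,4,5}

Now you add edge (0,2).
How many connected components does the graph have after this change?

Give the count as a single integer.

Answer: 1

Derivation:
Initial component count: 1
Add (0,2): endpoints already in same component. Count unchanged: 1.
New component count: 1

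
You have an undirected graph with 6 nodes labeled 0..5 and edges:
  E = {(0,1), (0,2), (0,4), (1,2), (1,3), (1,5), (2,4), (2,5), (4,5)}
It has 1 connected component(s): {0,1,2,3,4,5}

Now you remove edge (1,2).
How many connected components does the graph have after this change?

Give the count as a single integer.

Initial component count: 1
Remove (1,2): not a bridge. Count unchanged: 1.
  After removal, components: {0,1,2,3,4,5}
New component count: 1

Answer: 1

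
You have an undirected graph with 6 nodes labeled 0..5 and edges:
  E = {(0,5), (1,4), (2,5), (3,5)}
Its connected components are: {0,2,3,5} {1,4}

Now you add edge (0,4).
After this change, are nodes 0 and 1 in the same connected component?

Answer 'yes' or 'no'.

Initial components: {0,2,3,5} {1,4}
Adding edge (0,4): merges {0,2,3,5} and {1,4}.
New components: {0,1,2,3,4,5}
Are 0 and 1 in the same component? yes

Answer: yes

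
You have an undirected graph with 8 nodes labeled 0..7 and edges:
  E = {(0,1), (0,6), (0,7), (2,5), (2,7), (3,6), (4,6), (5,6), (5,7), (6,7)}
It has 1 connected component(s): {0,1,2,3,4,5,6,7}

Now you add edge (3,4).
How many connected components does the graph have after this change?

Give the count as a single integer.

Initial component count: 1
Add (3,4): endpoints already in same component. Count unchanged: 1.
New component count: 1

Answer: 1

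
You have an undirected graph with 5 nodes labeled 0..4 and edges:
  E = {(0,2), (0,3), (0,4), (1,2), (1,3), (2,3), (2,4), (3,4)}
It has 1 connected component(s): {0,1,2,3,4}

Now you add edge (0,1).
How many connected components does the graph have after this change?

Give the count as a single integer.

Answer: 1

Derivation:
Initial component count: 1
Add (0,1): endpoints already in same component. Count unchanged: 1.
New component count: 1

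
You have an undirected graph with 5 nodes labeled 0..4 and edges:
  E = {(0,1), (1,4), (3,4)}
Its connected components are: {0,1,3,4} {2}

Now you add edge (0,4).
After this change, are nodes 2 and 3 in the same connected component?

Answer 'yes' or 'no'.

Answer: no

Derivation:
Initial components: {0,1,3,4} {2}
Adding edge (0,4): both already in same component {0,1,3,4}. No change.
New components: {0,1,3,4} {2}
Are 2 and 3 in the same component? no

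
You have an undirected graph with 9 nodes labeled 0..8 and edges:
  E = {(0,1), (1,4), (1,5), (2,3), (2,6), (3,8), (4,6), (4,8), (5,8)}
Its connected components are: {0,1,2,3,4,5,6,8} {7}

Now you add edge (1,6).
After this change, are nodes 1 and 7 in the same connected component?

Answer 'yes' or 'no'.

Answer: no

Derivation:
Initial components: {0,1,2,3,4,5,6,8} {7}
Adding edge (1,6): both already in same component {0,1,2,3,4,5,6,8}. No change.
New components: {0,1,2,3,4,5,6,8} {7}
Are 1 and 7 in the same component? no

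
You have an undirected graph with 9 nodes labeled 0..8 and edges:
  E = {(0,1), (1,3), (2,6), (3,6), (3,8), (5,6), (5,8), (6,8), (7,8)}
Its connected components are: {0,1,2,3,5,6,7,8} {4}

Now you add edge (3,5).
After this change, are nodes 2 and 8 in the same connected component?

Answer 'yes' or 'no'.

Initial components: {0,1,2,3,5,6,7,8} {4}
Adding edge (3,5): both already in same component {0,1,2,3,5,6,7,8}. No change.
New components: {0,1,2,3,5,6,7,8} {4}
Are 2 and 8 in the same component? yes

Answer: yes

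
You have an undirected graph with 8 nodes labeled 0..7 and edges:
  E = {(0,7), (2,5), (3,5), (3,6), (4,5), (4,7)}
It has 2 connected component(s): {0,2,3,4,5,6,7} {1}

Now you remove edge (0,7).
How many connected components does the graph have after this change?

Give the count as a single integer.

Answer: 3

Derivation:
Initial component count: 2
Remove (0,7): it was a bridge. Count increases: 2 -> 3.
  After removal, components: {0} {1} {2,3,4,5,6,7}
New component count: 3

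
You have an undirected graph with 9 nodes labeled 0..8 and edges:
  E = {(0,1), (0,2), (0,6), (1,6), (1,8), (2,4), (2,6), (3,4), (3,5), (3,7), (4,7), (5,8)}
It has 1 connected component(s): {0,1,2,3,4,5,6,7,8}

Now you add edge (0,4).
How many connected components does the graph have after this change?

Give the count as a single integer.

Initial component count: 1
Add (0,4): endpoints already in same component. Count unchanged: 1.
New component count: 1

Answer: 1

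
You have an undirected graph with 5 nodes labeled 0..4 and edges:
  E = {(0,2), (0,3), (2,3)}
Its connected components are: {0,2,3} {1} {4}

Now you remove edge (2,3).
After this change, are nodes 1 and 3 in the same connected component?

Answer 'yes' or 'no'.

Answer: no

Derivation:
Initial components: {0,2,3} {1} {4}
Removing edge (2,3): not a bridge — component count unchanged at 3.
New components: {0,2,3} {1} {4}
Are 1 and 3 in the same component? no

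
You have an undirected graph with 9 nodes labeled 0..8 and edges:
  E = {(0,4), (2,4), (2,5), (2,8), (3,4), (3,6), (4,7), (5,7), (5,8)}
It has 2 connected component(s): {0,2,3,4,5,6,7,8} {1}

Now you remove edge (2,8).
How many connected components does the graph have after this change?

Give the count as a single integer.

Answer: 2

Derivation:
Initial component count: 2
Remove (2,8): not a bridge. Count unchanged: 2.
  After removal, components: {0,2,3,4,5,6,7,8} {1}
New component count: 2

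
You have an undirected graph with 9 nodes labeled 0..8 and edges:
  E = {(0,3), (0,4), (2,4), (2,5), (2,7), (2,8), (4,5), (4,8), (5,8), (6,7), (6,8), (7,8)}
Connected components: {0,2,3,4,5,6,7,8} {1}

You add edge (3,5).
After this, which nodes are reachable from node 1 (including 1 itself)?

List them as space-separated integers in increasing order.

Before: nodes reachable from 1: {1}
Adding (3,5): both endpoints already in same component. Reachability from 1 unchanged.
After: nodes reachable from 1: {1}

Answer: 1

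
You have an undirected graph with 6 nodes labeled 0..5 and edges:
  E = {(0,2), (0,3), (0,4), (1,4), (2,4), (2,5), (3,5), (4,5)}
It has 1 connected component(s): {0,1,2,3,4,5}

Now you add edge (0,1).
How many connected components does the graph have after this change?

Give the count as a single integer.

Answer: 1

Derivation:
Initial component count: 1
Add (0,1): endpoints already in same component. Count unchanged: 1.
New component count: 1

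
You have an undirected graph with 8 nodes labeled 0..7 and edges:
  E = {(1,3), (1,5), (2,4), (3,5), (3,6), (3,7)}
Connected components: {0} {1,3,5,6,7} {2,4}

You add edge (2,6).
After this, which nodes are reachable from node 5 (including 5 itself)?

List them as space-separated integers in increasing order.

Before: nodes reachable from 5: {1,3,5,6,7}
Adding (2,6): merges 5's component with another. Reachability grows.
After: nodes reachable from 5: {1,2,3,4,5,6,7}

Answer: 1 2 3 4 5 6 7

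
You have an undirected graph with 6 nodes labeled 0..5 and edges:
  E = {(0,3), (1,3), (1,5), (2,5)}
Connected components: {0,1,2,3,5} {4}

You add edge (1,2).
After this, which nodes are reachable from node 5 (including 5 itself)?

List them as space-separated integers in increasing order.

Answer: 0 1 2 3 5

Derivation:
Before: nodes reachable from 5: {0,1,2,3,5}
Adding (1,2): both endpoints already in same component. Reachability from 5 unchanged.
After: nodes reachable from 5: {0,1,2,3,5}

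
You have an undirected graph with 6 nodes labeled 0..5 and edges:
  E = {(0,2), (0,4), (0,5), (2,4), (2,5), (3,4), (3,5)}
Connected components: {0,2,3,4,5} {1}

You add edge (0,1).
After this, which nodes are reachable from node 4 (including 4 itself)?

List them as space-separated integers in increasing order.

Answer: 0 1 2 3 4 5

Derivation:
Before: nodes reachable from 4: {0,2,3,4,5}
Adding (0,1): merges 4's component with another. Reachability grows.
After: nodes reachable from 4: {0,1,2,3,4,5}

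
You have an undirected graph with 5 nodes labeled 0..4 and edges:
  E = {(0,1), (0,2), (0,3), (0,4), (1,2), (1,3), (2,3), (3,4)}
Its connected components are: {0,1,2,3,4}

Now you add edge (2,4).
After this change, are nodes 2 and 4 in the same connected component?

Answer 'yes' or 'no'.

Initial components: {0,1,2,3,4}
Adding edge (2,4): both already in same component {0,1,2,3,4}. No change.
New components: {0,1,2,3,4}
Are 2 and 4 in the same component? yes

Answer: yes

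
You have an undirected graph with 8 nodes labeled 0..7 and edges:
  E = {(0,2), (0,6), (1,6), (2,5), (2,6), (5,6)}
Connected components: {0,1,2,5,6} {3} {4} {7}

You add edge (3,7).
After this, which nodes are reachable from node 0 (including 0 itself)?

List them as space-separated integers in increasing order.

Answer: 0 1 2 5 6

Derivation:
Before: nodes reachable from 0: {0,1,2,5,6}
Adding (3,7): merges two components, but neither contains 0. Reachability from 0 unchanged.
After: nodes reachable from 0: {0,1,2,5,6}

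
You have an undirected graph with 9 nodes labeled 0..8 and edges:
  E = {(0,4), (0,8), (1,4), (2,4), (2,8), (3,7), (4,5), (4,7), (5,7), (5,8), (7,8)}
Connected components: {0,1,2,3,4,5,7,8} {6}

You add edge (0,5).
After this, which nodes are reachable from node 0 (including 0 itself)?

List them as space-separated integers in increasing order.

Before: nodes reachable from 0: {0,1,2,3,4,5,7,8}
Adding (0,5): both endpoints already in same component. Reachability from 0 unchanged.
After: nodes reachable from 0: {0,1,2,3,4,5,7,8}

Answer: 0 1 2 3 4 5 7 8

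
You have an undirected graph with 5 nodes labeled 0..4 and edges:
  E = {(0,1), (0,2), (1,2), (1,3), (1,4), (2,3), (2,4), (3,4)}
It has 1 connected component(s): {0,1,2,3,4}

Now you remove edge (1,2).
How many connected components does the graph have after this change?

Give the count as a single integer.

Answer: 1

Derivation:
Initial component count: 1
Remove (1,2): not a bridge. Count unchanged: 1.
  After removal, components: {0,1,2,3,4}
New component count: 1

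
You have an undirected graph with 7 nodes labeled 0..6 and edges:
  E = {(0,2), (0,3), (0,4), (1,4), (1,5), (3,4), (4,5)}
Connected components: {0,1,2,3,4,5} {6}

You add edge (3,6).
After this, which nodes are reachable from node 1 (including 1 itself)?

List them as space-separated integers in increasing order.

Answer: 0 1 2 3 4 5 6

Derivation:
Before: nodes reachable from 1: {0,1,2,3,4,5}
Adding (3,6): merges 1's component with another. Reachability grows.
After: nodes reachable from 1: {0,1,2,3,4,5,6}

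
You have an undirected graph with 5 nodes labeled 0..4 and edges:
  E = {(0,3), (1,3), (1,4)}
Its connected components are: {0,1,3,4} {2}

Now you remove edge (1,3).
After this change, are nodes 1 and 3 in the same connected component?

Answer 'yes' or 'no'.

Initial components: {0,1,3,4} {2}
Removing edge (1,3): it was a bridge — component count 2 -> 3.
New components: {0,3} {1,4} {2}
Are 1 and 3 in the same component? no

Answer: no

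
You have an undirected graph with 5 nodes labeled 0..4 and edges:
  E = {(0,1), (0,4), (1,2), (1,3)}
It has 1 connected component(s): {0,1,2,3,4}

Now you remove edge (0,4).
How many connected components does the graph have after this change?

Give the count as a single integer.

Initial component count: 1
Remove (0,4): it was a bridge. Count increases: 1 -> 2.
  After removal, components: {0,1,2,3} {4}
New component count: 2

Answer: 2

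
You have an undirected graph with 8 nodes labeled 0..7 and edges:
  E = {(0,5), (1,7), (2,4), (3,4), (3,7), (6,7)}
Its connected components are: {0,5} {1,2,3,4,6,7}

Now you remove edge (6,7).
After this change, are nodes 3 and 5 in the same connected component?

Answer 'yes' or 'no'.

Answer: no

Derivation:
Initial components: {0,5} {1,2,3,4,6,7}
Removing edge (6,7): it was a bridge — component count 2 -> 3.
New components: {0,5} {1,2,3,4,7} {6}
Are 3 and 5 in the same component? no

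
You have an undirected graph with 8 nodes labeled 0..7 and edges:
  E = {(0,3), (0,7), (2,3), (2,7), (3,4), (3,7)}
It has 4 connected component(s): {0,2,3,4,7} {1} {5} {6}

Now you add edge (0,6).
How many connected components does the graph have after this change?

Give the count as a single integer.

Initial component count: 4
Add (0,6): merges two components. Count decreases: 4 -> 3.
New component count: 3

Answer: 3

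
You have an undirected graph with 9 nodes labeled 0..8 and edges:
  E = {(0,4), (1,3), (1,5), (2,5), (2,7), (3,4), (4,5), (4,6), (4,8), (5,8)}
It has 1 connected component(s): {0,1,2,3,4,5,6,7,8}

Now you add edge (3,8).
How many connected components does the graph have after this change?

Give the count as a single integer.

Initial component count: 1
Add (3,8): endpoints already in same component. Count unchanged: 1.
New component count: 1

Answer: 1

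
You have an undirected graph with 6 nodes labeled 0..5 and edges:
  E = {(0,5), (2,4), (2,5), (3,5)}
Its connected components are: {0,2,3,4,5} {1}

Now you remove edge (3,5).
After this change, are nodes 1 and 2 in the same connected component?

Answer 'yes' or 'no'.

Initial components: {0,2,3,4,5} {1}
Removing edge (3,5): it was a bridge — component count 2 -> 3.
New components: {0,2,4,5} {1} {3}
Are 1 and 2 in the same component? no

Answer: no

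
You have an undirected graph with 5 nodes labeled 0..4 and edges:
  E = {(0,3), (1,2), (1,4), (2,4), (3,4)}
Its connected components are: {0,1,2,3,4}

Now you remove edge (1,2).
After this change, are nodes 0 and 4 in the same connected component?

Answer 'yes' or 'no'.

Answer: yes

Derivation:
Initial components: {0,1,2,3,4}
Removing edge (1,2): not a bridge — component count unchanged at 1.
New components: {0,1,2,3,4}
Are 0 and 4 in the same component? yes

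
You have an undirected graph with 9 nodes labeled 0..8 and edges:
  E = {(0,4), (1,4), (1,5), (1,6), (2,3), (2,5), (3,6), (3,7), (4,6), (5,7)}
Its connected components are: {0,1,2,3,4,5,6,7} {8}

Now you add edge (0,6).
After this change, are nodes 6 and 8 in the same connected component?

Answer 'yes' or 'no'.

Answer: no

Derivation:
Initial components: {0,1,2,3,4,5,6,7} {8}
Adding edge (0,6): both already in same component {0,1,2,3,4,5,6,7}. No change.
New components: {0,1,2,3,4,5,6,7} {8}
Are 6 and 8 in the same component? no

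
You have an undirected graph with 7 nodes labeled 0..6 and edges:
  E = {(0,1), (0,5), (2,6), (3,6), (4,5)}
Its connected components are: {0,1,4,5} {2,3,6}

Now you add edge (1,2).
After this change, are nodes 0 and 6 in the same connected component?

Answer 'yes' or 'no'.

Initial components: {0,1,4,5} {2,3,6}
Adding edge (1,2): merges {0,1,4,5} and {2,3,6}.
New components: {0,1,2,3,4,5,6}
Are 0 and 6 in the same component? yes

Answer: yes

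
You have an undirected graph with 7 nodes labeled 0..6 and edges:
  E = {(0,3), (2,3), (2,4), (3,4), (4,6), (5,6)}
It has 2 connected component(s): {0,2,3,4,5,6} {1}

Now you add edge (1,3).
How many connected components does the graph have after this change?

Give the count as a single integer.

Initial component count: 2
Add (1,3): merges two components. Count decreases: 2 -> 1.
New component count: 1

Answer: 1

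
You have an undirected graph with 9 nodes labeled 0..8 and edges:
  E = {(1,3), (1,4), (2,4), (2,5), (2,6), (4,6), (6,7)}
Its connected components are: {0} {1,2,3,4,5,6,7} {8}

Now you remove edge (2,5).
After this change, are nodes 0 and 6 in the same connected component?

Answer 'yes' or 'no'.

Answer: no

Derivation:
Initial components: {0} {1,2,3,4,5,6,7} {8}
Removing edge (2,5): it was a bridge — component count 3 -> 4.
New components: {0} {1,2,3,4,6,7} {5} {8}
Are 0 and 6 in the same component? no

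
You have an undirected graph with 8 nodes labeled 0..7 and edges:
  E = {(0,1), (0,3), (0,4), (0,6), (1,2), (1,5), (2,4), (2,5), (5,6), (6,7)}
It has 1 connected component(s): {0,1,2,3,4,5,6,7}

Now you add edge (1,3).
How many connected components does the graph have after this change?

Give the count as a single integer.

Initial component count: 1
Add (1,3): endpoints already in same component. Count unchanged: 1.
New component count: 1

Answer: 1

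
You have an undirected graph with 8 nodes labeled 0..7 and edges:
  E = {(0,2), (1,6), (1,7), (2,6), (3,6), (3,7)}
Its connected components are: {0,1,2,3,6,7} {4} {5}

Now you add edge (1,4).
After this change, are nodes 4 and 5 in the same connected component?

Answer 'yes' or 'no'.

Answer: no

Derivation:
Initial components: {0,1,2,3,6,7} {4} {5}
Adding edge (1,4): merges {0,1,2,3,6,7} and {4}.
New components: {0,1,2,3,4,6,7} {5}
Are 4 and 5 in the same component? no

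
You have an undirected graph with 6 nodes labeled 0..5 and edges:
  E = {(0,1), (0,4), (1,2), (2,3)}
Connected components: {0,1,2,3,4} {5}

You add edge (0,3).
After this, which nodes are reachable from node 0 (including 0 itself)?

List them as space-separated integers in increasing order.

Answer: 0 1 2 3 4

Derivation:
Before: nodes reachable from 0: {0,1,2,3,4}
Adding (0,3): both endpoints already in same component. Reachability from 0 unchanged.
After: nodes reachable from 0: {0,1,2,3,4}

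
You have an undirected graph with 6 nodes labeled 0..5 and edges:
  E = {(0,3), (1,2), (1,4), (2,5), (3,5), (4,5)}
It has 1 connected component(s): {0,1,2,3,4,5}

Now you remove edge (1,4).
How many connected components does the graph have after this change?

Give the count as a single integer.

Answer: 1

Derivation:
Initial component count: 1
Remove (1,4): not a bridge. Count unchanged: 1.
  After removal, components: {0,1,2,3,4,5}
New component count: 1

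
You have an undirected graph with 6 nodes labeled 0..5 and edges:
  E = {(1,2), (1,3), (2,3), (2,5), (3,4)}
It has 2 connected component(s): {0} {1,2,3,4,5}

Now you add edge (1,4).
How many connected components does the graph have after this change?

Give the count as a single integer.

Initial component count: 2
Add (1,4): endpoints already in same component. Count unchanged: 2.
New component count: 2

Answer: 2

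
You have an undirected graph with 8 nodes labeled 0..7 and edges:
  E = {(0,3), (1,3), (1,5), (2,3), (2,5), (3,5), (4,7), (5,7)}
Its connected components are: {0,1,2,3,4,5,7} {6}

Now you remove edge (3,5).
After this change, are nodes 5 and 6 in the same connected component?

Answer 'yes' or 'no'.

Initial components: {0,1,2,3,4,5,7} {6}
Removing edge (3,5): not a bridge — component count unchanged at 2.
New components: {0,1,2,3,4,5,7} {6}
Are 5 and 6 in the same component? no

Answer: no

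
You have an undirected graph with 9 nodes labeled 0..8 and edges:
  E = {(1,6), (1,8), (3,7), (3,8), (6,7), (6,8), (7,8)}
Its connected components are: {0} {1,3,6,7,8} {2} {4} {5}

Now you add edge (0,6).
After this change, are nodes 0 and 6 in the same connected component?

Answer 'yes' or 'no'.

Answer: yes

Derivation:
Initial components: {0} {1,3,6,7,8} {2} {4} {5}
Adding edge (0,6): merges {0} and {1,3,6,7,8}.
New components: {0,1,3,6,7,8} {2} {4} {5}
Are 0 and 6 in the same component? yes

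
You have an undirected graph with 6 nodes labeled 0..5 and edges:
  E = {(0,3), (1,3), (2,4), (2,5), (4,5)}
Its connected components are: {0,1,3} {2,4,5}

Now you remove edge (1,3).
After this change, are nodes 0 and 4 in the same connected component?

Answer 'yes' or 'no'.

Answer: no

Derivation:
Initial components: {0,1,3} {2,4,5}
Removing edge (1,3): it was a bridge — component count 2 -> 3.
New components: {0,3} {1} {2,4,5}
Are 0 and 4 in the same component? no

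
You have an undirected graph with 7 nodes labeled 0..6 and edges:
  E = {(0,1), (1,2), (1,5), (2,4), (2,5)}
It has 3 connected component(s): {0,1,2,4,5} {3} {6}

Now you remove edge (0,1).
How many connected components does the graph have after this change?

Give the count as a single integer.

Answer: 4

Derivation:
Initial component count: 3
Remove (0,1): it was a bridge. Count increases: 3 -> 4.
  After removal, components: {0} {1,2,4,5} {3} {6}
New component count: 4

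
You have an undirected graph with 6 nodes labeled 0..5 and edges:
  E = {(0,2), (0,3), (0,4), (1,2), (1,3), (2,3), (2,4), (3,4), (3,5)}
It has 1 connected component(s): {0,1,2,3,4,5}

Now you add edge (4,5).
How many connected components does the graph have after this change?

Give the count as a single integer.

Initial component count: 1
Add (4,5): endpoints already in same component. Count unchanged: 1.
New component count: 1

Answer: 1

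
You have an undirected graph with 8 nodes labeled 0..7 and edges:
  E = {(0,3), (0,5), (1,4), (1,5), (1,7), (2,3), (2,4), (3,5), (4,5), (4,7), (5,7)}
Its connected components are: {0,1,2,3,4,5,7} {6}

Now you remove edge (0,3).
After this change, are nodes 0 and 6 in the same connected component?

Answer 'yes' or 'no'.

Answer: no

Derivation:
Initial components: {0,1,2,3,4,5,7} {6}
Removing edge (0,3): not a bridge — component count unchanged at 2.
New components: {0,1,2,3,4,5,7} {6}
Are 0 and 6 in the same component? no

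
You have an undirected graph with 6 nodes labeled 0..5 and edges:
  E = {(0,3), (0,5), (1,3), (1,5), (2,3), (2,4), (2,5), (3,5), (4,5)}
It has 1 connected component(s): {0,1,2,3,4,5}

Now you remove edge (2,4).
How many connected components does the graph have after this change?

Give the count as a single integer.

Initial component count: 1
Remove (2,4): not a bridge. Count unchanged: 1.
  After removal, components: {0,1,2,3,4,5}
New component count: 1

Answer: 1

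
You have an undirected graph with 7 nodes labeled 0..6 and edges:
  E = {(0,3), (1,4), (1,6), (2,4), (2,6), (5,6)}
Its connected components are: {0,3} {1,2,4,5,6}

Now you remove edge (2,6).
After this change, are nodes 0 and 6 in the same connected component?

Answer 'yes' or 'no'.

Initial components: {0,3} {1,2,4,5,6}
Removing edge (2,6): not a bridge — component count unchanged at 2.
New components: {0,3} {1,2,4,5,6}
Are 0 and 6 in the same component? no

Answer: no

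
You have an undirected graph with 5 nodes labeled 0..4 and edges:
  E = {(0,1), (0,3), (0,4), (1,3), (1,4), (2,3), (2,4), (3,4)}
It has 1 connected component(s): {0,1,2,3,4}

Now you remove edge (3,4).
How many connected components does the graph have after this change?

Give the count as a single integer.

Initial component count: 1
Remove (3,4): not a bridge. Count unchanged: 1.
  After removal, components: {0,1,2,3,4}
New component count: 1

Answer: 1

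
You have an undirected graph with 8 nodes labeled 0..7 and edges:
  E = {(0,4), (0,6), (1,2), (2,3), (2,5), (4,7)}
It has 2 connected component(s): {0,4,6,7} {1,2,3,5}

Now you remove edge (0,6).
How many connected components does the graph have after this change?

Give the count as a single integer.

Answer: 3

Derivation:
Initial component count: 2
Remove (0,6): it was a bridge. Count increases: 2 -> 3.
  After removal, components: {0,4,7} {1,2,3,5} {6}
New component count: 3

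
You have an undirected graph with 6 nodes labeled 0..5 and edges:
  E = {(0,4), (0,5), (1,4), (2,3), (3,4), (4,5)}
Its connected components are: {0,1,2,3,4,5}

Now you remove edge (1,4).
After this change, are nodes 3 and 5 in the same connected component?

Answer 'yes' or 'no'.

Initial components: {0,1,2,3,4,5}
Removing edge (1,4): it was a bridge — component count 1 -> 2.
New components: {0,2,3,4,5} {1}
Are 3 and 5 in the same component? yes

Answer: yes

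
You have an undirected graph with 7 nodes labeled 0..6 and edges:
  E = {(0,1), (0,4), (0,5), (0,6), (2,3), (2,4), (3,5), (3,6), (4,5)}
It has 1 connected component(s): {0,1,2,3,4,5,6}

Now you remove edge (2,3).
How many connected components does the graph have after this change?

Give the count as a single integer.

Answer: 1

Derivation:
Initial component count: 1
Remove (2,3): not a bridge. Count unchanged: 1.
  After removal, components: {0,1,2,3,4,5,6}
New component count: 1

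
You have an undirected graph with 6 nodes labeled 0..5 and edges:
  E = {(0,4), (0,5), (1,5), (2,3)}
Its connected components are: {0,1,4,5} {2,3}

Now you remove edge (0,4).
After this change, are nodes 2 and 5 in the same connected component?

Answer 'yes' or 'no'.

Initial components: {0,1,4,5} {2,3}
Removing edge (0,4): it was a bridge — component count 2 -> 3.
New components: {0,1,5} {2,3} {4}
Are 2 and 5 in the same component? no

Answer: no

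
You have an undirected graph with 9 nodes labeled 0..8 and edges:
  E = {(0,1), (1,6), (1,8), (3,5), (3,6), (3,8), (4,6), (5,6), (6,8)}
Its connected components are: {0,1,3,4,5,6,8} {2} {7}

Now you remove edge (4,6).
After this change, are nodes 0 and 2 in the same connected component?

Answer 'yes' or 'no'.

Answer: no

Derivation:
Initial components: {0,1,3,4,5,6,8} {2} {7}
Removing edge (4,6): it was a bridge — component count 3 -> 4.
New components: {0,1,3,5,6,8} {2} {4} {7}
Are 0 and 2 in the same component? no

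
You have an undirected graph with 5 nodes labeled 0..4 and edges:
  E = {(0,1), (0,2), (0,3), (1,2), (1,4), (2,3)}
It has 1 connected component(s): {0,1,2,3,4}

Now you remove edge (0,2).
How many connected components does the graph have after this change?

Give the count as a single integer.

Initial component count: 1
Remove (0,2): not a bridge. Count unchanged: 1.
  After removal, components: {0,1,2,3,4}
New component count: 1

Answer: 1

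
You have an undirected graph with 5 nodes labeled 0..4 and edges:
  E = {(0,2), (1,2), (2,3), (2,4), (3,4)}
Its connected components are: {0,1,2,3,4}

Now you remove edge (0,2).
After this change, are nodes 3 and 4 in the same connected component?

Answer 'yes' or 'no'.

Answer: yes

Derivation:
Initial components: {0,1,2,3,4}
Removing edge (0,2): it was a bridge — component count 1 -> 2.
New components: {0} {1,2,3,4}
Are 3 and 4 in the same component? yes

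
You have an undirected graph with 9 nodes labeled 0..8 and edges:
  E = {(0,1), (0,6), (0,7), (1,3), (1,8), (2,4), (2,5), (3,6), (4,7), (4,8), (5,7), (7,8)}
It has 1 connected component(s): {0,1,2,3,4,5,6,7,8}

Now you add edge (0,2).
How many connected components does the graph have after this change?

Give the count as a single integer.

Answer: 1

Derivation:
Initial component count: 1
Add (0,2): endpoints already in same component. Count unchanged: 1.
New component count: 1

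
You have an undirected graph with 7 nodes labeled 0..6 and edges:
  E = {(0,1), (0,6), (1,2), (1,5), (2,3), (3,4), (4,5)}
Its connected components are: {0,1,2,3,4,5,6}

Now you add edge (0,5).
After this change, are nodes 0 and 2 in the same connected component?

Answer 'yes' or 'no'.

Answer: yes

Derivation:
Initial components: {0,1,2,3,4,5,6}
Adding edge (0,5): both already in same component {0,1,2,3,4,5,6}. No change.
New components: {0,1,2,3,4,5,6}
Are 0 and 2 in the same component? yes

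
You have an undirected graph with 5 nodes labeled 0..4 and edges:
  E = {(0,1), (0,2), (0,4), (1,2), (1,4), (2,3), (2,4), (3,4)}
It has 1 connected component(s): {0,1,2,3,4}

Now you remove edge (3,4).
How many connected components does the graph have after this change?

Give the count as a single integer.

Answer: 1

Derivation:
Initial component count: 1
Remove (3,4): not a bridge. Count unchanged: 1.
  After removal, components: {0,1,2,3,4}
New component count: 1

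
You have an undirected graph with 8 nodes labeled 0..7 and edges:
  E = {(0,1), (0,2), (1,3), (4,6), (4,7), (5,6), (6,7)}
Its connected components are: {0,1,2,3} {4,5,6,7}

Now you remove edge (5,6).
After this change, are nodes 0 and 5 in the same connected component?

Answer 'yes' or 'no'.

Answer: no

Derivation:
Initial components: {0,1,2,3} {4,5,6,7}
Removing edge (5,6): it was a bridge — component count 2 -> 3.
New components: {0,1,2,3} {4,6,7} {5}
Are 0 and 5 in the same component? no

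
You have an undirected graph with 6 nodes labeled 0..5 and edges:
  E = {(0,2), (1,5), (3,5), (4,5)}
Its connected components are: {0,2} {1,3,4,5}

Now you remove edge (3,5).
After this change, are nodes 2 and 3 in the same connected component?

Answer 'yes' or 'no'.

Answer: no

Derivation:
Initial components: {0,2} {1,3,4,5}
Removing edge (3,5): it was a bridge — component count 2 -> 3.
New components: {0,2} {1,4,5} {3}
Are 2 and 3 in the same component? no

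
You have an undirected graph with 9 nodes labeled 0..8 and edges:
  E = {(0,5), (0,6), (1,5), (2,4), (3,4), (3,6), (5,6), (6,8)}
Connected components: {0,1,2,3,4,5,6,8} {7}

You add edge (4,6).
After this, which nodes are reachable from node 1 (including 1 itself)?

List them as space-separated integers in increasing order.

Answer: 0 1 2 3 4 5 6 8

Derivation:
Before: nodes reachable from 1: {0,1,2,3,4,5,6,8}
Adding (4,6): both endpoints already in same component. Reachability from 1 unchanged.
After: nodes reachable from 1: {0,1,2,3,4,5,6,8}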